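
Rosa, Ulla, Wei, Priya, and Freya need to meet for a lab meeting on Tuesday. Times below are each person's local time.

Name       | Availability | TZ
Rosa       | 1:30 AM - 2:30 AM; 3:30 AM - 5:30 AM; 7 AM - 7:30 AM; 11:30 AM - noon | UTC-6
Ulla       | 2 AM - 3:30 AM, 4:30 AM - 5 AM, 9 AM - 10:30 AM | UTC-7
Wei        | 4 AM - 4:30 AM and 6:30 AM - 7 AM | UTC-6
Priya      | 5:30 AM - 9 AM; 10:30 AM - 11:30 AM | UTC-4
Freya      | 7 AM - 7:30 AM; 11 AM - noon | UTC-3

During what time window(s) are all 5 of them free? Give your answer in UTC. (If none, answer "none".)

10:00-10:30

Rosa in UTC: 07:30-08:30, 09:30-11:30, 13:00-13:30, 17:30-18:00 (add 6h to convert from UTC-6).
Ulla in UTC: 09:00-10:30, 11:30-12:00, 16:00-17:30 (add 7h to convert from UTC-7).
Wei in UTC: 10:00-10:30, 12:30-13:00 (add 6h to convert from UTC-6).
Priya in UTC: 09:30-13:00, 14:30-15:30 (add 4h to convert from UTC-4).
Freya in UTC: 10:00-10:30, 14:00-15:00 (add 3h to convert from UTC-3).
Rosa ∩ Ulla: 09:30-10:30.
Rosa ∩ Ulla ∩ Wei: 10:00-10:30.
Rosa ∩ Ulla ∩ Wei ∩ Priya: 10:00-10:30.
Rosa ∩ Ulla ∩ Wei ∩ Priya ∩ Freya: 10:00-10:30.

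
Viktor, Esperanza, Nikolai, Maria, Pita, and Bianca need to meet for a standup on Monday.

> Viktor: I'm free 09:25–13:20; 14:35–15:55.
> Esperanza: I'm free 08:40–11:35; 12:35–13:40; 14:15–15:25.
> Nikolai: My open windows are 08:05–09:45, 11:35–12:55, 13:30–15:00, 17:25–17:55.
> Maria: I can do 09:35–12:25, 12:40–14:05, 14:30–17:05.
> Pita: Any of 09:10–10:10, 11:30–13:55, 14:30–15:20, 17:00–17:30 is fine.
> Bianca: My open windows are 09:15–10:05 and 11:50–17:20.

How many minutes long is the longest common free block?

Viktor ∩ Esperanza: 09:25-11:35, 12:35-13:20, 14:35-15:25.
Viktor ∩ Esperanza ∩ Nikolai: 09:25-09:45, 12:35-12:55, 14:35-15:00.
Viktor ∩ Esperanza ∩ Nikolai ∩ Maria: 09:35-09:45, 12:40-12:55, 14:35-15:00.
Viktor ∩ Esperanza ∩ Nikolai ∩ Maria ∩ Pita: 09:35-09:45, 12:40-12:55, 14:35-15:00.
Viktor ∩ Esperanza ∩ Nikolai ∩ Maria ∩ Pita ∩ Bianca: 09:35-09:45, 12:40-12:55, 14:35-15:00.
So the common availability across everyone is 09:35-09:45, 12:40-12:55, 14:35-15:00.
The longest is 14:35-15:00 at 25 minutes.

25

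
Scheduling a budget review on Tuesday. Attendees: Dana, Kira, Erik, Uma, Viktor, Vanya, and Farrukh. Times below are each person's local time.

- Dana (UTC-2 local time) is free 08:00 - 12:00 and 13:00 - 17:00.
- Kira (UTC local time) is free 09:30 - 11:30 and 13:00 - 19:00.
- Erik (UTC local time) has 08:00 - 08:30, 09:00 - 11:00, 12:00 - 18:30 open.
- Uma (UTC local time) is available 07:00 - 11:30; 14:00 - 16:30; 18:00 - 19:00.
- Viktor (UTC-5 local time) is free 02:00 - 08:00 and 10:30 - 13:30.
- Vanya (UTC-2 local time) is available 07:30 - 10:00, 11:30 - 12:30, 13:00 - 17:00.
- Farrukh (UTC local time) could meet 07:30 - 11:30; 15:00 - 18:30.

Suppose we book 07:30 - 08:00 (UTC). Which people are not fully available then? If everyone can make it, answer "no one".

Dana in UTC: 10:00-14:00, 15:00-19:00 (add 2h to convert from UTC-2).
Kira in UTC: 09:30-11:30, 13:00-19:00.
Erik in UTC: 08:00-08:30, 09:00-11:00, 12:00-18:30.
Uma in UTC: 07:00-11:30, 14:00-16:30, 18:00-19:00.
Viktor in UTC: 07:00-13:00, 15:30-18:30 (add 5h to convert from UTC-5).
Vanya in UTC: 09:30-12:00, 13:30-14:30, 15:00-19:00 (add 2h to convert from UTC-2).
Farrukh in UTC: 07:30-11:30, 15:00-18:30.
Dana: not fully free for 07:30-08:00. Kira: not fully free for 07:30-08:00. Erik: not fully free for 07:30-08:00. Uma: free for 07:30-08:00. Viktor: free for 07:30-08:00. Vanya: not fully free for 07:30-08:00. Farrukh: free for 07:30-08:00.

Dana, Erik, Kira, Vanya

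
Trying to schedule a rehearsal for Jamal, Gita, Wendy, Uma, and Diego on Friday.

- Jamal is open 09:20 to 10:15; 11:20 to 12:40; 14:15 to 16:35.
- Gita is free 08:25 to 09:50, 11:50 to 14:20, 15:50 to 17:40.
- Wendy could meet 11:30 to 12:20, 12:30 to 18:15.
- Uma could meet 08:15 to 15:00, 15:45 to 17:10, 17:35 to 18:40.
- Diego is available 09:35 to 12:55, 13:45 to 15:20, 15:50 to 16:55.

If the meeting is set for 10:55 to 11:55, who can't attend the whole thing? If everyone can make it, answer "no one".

Jamal: not fully free for 10:55-11:55. Gita: not fully free for 10:55-11:55. Wendy: not fully free for 10:55-11:55. Uma: free for 10:55-11:55. Diego: free for 10:55-11:55.

Gita, Jamal, Wendy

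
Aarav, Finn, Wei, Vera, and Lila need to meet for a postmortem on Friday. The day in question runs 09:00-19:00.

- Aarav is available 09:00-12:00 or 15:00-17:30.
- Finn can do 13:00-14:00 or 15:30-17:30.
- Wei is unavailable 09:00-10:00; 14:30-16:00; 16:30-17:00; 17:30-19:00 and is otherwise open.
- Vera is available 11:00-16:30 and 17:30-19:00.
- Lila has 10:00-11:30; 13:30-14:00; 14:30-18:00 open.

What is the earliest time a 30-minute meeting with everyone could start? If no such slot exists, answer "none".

Aarav free: 09:00-12:00, 15:00-17:30.
Finn free: 13:00-14:00, 15:30-17:30.
Wei free: 10:00-14:30, 16:00-16:30, 17:00-17:30 (invert busy blocks within the working day).
Vera free: 11:00-16:30, 17:30-19:00.
Lila free: 10:00-11:30, 13:30-14:00, 14:30-18:00.
Aarav ∩ Finn: 15:30-17:30.
Aarav ∩ Finn ∩ Wei: 16:00-16:30, 17:00-17:30.
Aarav ∩ Finn ∩ Wei ∩ Vera: 16:00-16:30.
Aarav ∩ Finn ∩ Wei ∩ Vera ∩ Lila: 16:00-16:30.
Those are the intersection windows.
The first common window of at least 30 minutes is 16:00-16:30, so the earliest start is 16:00.

16:00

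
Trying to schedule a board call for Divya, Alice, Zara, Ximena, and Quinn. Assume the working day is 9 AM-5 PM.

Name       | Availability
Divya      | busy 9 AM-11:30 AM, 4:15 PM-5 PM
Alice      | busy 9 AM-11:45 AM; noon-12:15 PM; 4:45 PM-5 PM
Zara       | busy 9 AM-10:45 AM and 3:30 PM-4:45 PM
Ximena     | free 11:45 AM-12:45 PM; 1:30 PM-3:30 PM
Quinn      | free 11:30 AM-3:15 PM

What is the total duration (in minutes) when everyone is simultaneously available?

150

Divya free: 11:30-16:15 (invert busy blocks within the working day).
Alice free: 11:45-12:00, 12:15-16:45 (invert busy blocks within the working day).
Zara free: 10:45-15:30, 16:45-17:00 (invert busy blocks within the working day).
Ximena free: 11:45-12:45, 13:30-15:30.
Quinn free: 11:30-15:15.
Divya ∩ Alice: 11:45-12:00, 12:15-16:15.
Divya ∩ Alice ∩ Zara: 11:45-12:00, 12:15-15:30.
Divya ∩ Alice ∩ Zara ∩ Ximena: 11:45-12:00, 12:15-12:45, 13:30-15:30.
Divya ∩ Alice ∩ Zara ∩ Ximena ∩ Quinn: 11:45-12:00, 12:15-12:45, 13:30-15:15.
Summing the common windows: 15 + 30 + 105 = 150 minutes.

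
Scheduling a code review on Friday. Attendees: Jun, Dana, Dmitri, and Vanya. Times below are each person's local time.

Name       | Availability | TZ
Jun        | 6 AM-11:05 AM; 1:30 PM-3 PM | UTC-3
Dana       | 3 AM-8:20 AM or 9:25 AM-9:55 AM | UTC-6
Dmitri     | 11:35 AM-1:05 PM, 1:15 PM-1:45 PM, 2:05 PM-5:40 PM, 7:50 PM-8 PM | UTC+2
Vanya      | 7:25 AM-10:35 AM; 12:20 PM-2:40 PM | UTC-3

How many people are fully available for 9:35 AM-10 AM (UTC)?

Jun in UTC: 09:00-14:05, 16:30-18:00 (add 3h to convert from UTC-3).
Dana in UTC: 09:00-14:20, 15:25-15:55 (add 6h to convert from UTC-6).
Dmitri in UTC: 09:35-11:05, 11:15-11:45, 12:05-15:40, 17:50-18:00 (subtract 2h to convert from UTC+2).
Vanya in UTC: 10:25-13:35, 15:20-17:40 (add 3h to convert from UTC-3).
Jun, Dana, and Dmitri can make the full 09:35-10:00 slot — that's 3.

3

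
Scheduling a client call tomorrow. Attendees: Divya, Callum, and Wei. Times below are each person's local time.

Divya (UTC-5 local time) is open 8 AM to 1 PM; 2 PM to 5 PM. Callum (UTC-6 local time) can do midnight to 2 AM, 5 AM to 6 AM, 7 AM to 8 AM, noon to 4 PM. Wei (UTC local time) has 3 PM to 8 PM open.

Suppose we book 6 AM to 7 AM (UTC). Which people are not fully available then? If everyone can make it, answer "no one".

Divya, Wei

Divya in UTC: 13:00-18:00, 19:00-22:00 (add 5h to convert from UTC-5).
Callum in UTC: 06:00-08:00, 11:00-12:00, 13:00-14:00, 18:00-22:00 (add 6h to convert from UTC-6).
Wei in UTC: 15:00-20:00.
Divya: not fully free for 06:00-07:00. Callum: free for 06:00-07:00. Wei: not fully free for 06:00-07:00.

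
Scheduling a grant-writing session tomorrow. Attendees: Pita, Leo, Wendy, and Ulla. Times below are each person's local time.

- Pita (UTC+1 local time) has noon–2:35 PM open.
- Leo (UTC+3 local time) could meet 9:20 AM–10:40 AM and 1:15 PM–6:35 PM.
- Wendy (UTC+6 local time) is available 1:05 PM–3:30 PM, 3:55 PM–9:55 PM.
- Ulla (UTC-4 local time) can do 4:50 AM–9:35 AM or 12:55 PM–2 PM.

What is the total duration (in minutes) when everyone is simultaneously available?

155

Pita in UTC: 11:00-13:35 (subtract 1h to convert from UTC+1).
Leo in UTC: 06:20-07:40, 10:15-15:35 (subtract 3h to convert from UTC+3).
Wendy in UTC: 07:05-09:30, 09:55-15:55 (subtract 6h to convert from UTC+6).
Ulla in UTC: 08:50-13:35, 16:55-18:00 (add 4h to convert from UTC-4).
Pita ∩ Leo: 11:00-13:35.
Pita ∩ Leo ∩ Wendy: 11:00-13:35.
Pita ∩ Leo ∩ Wendy ∩ Ulla: 11:00-13:35.
That's a single block of 155 minutes.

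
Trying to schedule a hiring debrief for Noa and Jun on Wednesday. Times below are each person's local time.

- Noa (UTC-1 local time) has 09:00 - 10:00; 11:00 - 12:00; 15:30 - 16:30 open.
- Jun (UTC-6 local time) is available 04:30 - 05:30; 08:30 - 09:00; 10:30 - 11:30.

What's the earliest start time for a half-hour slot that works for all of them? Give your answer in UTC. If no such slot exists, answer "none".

10:30

Noa in UTC: 10:00-11:00, 12:00-13:00, 16:30-17:30 (add 1h to convert from UTC-1).
Jun in UTC: 10:30-11:30, 14:30-15:00, 16:30-17:30 (add 6h to convert from UTC-6).
Noa ∩ Jun: 10:30-11:00, 16:30-17:30.
The first common window of at least 30 minutes is 10:30-11:00, so the earliest start is 10:30.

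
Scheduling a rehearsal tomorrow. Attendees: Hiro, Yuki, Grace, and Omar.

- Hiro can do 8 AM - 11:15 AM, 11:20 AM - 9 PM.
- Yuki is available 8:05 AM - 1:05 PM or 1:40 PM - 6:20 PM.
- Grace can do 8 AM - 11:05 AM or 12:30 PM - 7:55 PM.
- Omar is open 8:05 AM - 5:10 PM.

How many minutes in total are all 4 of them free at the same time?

425

Hiro ∩ Yuki: 08:05-11:15, 11:20-13:05, 13:40-18:20.
Hiro ∩ Yuki ∩ Grace: 08:05-11:05, 12:30-13:05, 13:40-18:20.
Hiro ∩ Yuki ∩ Grace ∩ Omar: 08:05-11:05, 12:30-13:05, 13:40-17:10.
Summing the common windows: 180 + 35 + 210 = 425 minutes.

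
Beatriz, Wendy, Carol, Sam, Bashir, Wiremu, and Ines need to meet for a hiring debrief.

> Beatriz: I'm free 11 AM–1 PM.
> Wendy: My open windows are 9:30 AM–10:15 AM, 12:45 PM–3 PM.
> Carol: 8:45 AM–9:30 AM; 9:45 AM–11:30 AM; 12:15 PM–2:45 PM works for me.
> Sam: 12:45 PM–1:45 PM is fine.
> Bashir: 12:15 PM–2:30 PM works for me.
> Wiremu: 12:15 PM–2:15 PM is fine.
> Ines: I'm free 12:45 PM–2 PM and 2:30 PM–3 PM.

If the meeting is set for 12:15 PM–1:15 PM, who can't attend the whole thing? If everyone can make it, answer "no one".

Beatriz: not fully free for 12:15-13:15. Wendy: not fully free for 12:15-13:15. Carol: free for 12:15-13:15. Sam: not fully free for 12:15-13:15. Bashir: free for 12:15-13:15. Wiremu: free for 12:15-13:15. Ines: not fully free for 12:15-13:15.

Beatriz, Ines, Sam, Wendy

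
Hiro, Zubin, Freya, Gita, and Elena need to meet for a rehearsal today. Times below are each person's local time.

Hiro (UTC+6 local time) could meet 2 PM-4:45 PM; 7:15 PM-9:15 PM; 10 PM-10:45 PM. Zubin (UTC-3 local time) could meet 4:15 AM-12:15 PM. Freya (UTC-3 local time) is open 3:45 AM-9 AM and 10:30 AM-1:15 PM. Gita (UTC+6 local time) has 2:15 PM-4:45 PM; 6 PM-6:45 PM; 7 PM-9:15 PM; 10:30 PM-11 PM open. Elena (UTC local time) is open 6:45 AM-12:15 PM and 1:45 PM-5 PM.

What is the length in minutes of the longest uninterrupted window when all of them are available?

Hiro in UTC: 08:00-10:45, 13:15-15:15, 16:00-16:45 (subtract 6h to convert from UTC+6).
Zubin in UTC: 07:15-15:15 (add 3h to convert from UTC-3).
Freya in UTC: 06:45-12:00, 13:30-16:15 (add 3h to convert from UTC-3).
Gita in UTC: 08:15-10:45, 12:00-12:45, 13:00-15:15, 16:30-17:00 (subtract 6h to convert from UTC+6).
Elena in UTC: 06:45-12:15, 13:45-17:00.
Hiro ∩ Zubin: 08:00-10:45, 13:15-15:15.
Hiro ∩ Zubin ∩ Freya: 08:00-10:45, 13:30-15:15.
Hiro ∩ Zubin ∩ Freya ∩ Gita: 08:15-10:45, 13:30-15:15.
Hiro ∩ Zubin ∩ Freya ∩ Gita ∩ Elena: 08:15-10:45, 13:45-15:15.
Those are the intersection windows.
The longest is 08:15-10:45 at 150 minutes.

150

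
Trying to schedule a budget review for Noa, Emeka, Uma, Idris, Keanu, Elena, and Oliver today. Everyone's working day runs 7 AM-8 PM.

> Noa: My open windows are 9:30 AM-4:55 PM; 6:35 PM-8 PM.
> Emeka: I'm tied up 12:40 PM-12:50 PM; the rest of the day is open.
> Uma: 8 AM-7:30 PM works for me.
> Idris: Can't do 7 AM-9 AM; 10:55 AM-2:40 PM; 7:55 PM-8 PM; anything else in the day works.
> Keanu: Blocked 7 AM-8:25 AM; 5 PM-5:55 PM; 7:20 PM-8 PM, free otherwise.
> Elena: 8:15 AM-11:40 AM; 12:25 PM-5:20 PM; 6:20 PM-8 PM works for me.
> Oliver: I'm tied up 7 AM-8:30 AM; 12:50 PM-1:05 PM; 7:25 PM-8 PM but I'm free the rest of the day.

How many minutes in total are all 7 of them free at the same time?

265

Noa free: 09:30-16:55, 18:35-20:00.
Emeka free: 07:00-12:40, 12:50-20:00 (invert busy blocks within the working day).
Uma free: 08:00-19:30.
Idris free: 09:00-10:55, 14:40-19:55 (invert busy blocks within the working day).
Keanu free: 08:25-17:00, 17:55-19:20 (invert busy blocks within the working day).
Elena free: 08:15-11:40, 12:25-17:20, 18:20-20:00.
Oliver free: 08:30-12:50, 13:05-19:25 (invert busy blocks within the working day).
Noa ∩ Emeka: 09:30-12:40, 12:50-16:55, 18:35-20:00.
Noa ∩ Emeka ∩ Uma: 09:30-12:40, 12:50-16:55, 18:35-19:30.
Noa ∩ Emeka ∩ Uma ∩ Idris: 09:30-10:55, 14:40-16:55, 18:35-19:30.
Noa ∩ Emeka ∩ Uma ∩ Idris ∩ Keanu: 09:30-10:55, 14:40-16:55, 18:35-19:20.
Noa ∩ Emeka ∩ Uma ∩ Idris ∩ Keanu ∩ Elena: 09:30-10:55, 14:40-16:55, 18:35-19:20.
Noa ∩ Emeka ∩ Uma ∩ Idris ∩ Keanu ∩ Elena ∩ Oliver: 09:30-10:55, 14:40-16:55, 18:35-19:20.
Summing the common windows: 85 + 135 + 45 = 265 minutes.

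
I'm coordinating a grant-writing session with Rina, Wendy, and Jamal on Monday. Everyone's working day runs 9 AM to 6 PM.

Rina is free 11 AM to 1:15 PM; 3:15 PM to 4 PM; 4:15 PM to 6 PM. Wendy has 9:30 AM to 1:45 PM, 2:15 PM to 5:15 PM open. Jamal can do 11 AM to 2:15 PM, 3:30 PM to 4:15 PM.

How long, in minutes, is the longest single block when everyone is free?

135

Rina ∩ Wendy: 11:00-13:15, 15:15-16:00, 16:15-17:15.
Rina ∩ Wendy ∩ Jamal: 11:00-13:15, 15:30-16:00.
The longest is 11:00-13:15 at 135 minutes.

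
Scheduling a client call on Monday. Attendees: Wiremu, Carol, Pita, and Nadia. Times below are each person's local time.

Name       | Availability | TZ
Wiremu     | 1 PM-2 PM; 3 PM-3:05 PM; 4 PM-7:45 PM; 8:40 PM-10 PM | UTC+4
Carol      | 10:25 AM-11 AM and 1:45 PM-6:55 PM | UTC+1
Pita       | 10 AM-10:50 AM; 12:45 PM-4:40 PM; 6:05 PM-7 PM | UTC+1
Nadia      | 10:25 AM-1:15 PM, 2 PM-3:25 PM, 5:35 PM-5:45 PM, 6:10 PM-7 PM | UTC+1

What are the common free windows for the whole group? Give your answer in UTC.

09:25-09:50, 13:00-14:25, 17:10-17:55

Wiremu in UTC: 09:00-10:00, 11:00-11:05, 12:00-15:45, 16:40-18:00 (subtract 4h to convert from UTC+4).
Carol in UTC: 09:25-10:00, 12:45-17:55 (subtract 1h to convert from UTC+1).
Pita in UTC: 09:00-09:50, 11:45-15:40, 17:05-18:00 (subtract 1h to convert from UTC+1).
Nadia in UTC: 09:25-12:15, 13:00-14:25, 16:35-16:45, 17:10-18:00 (subtract 1h to convert from UTC+1).
Wiremu ∩ Carol: 09:25-10:00, 12:45-15:45, 16:40-17:55.
Wiremu ∩ Carol ∩ Pita: 09:25-09:50, 12:45-15:40, 17:05-17:55.
Wiremu ∩ Carol ∩ Pita ∩ Nadia: 09:25-09:50, 13:00-14:25, 17:10-17:55.
Those are the intersection windows.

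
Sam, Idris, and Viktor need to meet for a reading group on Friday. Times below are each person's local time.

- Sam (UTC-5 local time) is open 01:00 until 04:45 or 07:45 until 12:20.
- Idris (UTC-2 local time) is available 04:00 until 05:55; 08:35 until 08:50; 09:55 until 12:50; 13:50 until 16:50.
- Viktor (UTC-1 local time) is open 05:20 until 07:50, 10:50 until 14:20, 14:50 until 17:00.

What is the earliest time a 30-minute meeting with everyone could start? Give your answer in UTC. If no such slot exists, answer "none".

Sam in UTC: 06:00-09:45, 12:45-17:20 (add 5h to convert from UTC-5).
Idris in UTC: 06:00-07:55, 10:35-10:50, 11:55-14:50, 15:50-18:50 (add 2h to convert from UTC-2).
Viktor in UTC: 06:20-08:50, 11:50-15:20, 15:50-18:00 (add 1h to convert from UTC-1).
Sam ∩ Idris: 06:00-07:55, 12:45-14:50, 15:50-17:20.
Sam ∩ Idris ∩ Viktor: 06:20-07:55, 12:45-14:50, 15:50-17:20.
So the common availability across everyone is 06:20-07:55, 12:45-14:50, 15:50-17:20.
The first common window of at least 30 minutes is 06:20-07:55, so the earliest start is 06:20.

06:20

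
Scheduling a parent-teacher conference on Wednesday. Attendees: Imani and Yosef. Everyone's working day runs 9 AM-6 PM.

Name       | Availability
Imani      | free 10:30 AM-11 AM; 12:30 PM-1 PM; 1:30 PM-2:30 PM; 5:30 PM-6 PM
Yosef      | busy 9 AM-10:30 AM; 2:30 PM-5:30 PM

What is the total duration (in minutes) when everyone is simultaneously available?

Imani free: 10:30-11:00, 12:30-13:00, 13:30-14:30, 17:30-18:00.
Yosef free: 10:30-14:30, 17:30-18:00 (invert busy blocks within the working day).
Imani ∩ Yosef: 10:30-11:00, 12:30-13:00, 13:30-14:30, 17:30-18:00.
Summing the common windows: 30 + 30 + 60 + 30 = 150 minutes.

150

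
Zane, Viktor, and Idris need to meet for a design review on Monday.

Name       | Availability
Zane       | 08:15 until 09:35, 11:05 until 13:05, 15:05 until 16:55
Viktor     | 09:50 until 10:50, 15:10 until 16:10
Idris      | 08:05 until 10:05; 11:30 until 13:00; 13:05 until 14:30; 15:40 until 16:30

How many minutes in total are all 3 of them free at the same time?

Zane ∩ Viktor: 15:10-16:10.
Zane ∩ Viktor ∩ Idris: 15:40-16:10.
So the common availability across everyone is 15:40-16:10.
That's a single block of 30 minutes.

30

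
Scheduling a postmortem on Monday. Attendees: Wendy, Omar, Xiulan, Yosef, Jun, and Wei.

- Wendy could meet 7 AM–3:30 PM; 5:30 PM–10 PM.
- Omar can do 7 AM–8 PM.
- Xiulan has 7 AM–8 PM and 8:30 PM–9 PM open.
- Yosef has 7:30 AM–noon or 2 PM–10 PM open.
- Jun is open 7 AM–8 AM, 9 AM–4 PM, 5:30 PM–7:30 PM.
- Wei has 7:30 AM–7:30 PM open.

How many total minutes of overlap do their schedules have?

420

Wendy ∩ Omar: 07:00-15:30, 17:30-20:00.
Wendy ∩ Omar ∩ Xiulan: 07:00-15:30, 17:30-20:00.
Wendy ∩ Omar ∩ Xiulan ∩ Yosef: 07:30-12:00, 14:00-15:30, 17:30-20:00.
Wendy ∩ Omar ∩ Xiulan ∩ Yosef ∩ Jun: 07:30-08:00, 09:00-12:00, 14:00-15:30, 17:30-19:30.
Wendy ∩ Omar ∩ Xiulan ∩ Yosef ∩ Jun ∩ Wei: 07:30-08:00, 09:00-12:00, 14:00-15:30, 17:30-19:30.
Those are the intersection windows.
Summing the common windows: 30 + 180 + 90 + 120 = 420 minutes.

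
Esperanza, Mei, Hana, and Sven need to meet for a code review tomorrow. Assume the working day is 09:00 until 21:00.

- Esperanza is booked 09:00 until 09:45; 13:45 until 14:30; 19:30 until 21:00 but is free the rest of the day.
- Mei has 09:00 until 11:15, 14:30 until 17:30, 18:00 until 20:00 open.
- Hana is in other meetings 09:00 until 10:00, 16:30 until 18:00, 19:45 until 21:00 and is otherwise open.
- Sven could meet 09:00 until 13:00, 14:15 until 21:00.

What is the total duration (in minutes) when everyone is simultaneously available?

Esperanza free: 09:45-13:45, 14:30-19:30 (invert busy blocks within the working day).
Mei free: 09:00-11:15, 14:30-17:30, 18:00-20:00.
Hana free: 10:00-16:30, 18:00-19:45 (invert busy blocks within the working day).
Sven free: 09:00-13:00, 14:15-21:00.
Esperanza ∩ Mei: 09:45-11:15, 14:30-17:30, 18:00-19:30.
Esperanza ∩ Mei ∩ Hana: 10:00-11:15, 14:30-16:30, 18:00-19:30.
Esperanza ∩ Mei ∩ Hana ∩ Sven: 10:00-11:15, 14:30-16:30, 18:00-19:30.
Those are the intersection windows.
Summing the common windows: 75 + 120 + 90 = 285 minutes.

285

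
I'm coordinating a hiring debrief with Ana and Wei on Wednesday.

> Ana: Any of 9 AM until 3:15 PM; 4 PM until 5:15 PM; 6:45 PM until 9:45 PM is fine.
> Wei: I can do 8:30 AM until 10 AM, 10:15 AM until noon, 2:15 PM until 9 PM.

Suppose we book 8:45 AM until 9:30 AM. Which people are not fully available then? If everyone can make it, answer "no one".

Ana: not fully free for 08:45-09:30. Wei: free for 08:45-09:30.

Ana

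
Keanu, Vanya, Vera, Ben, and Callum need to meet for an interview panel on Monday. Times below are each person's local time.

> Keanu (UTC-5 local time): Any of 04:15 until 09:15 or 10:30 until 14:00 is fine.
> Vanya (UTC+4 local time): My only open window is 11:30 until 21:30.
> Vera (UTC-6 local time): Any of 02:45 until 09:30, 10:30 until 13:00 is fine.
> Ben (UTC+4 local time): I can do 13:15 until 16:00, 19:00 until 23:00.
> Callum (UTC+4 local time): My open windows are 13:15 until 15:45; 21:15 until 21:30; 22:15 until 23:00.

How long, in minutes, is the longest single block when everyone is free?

150

Keanu in UTC: 09:15-14:15, 15:30-19:00 (add 5h to convert from UTC-5).
Vanya in UTC: 07:30-17:30 (subtract 4h to convert from UTC+4).
Vera in UTC: 08:45-15:30, 16:30-19:00 (add 6h to convert from UTC-6).
Ben in UTC: 09:15-12:00, 15:00-19:00 (subtract 4h to convert from UTC+4).
Callum in UTC: 09:15-11:45, 17:15-17:30, 18:15-19:00 (subtract 4h to convert from UTC+4).
Keanu ∩ Vanya: 09:15-14:15, 15:30-17:30.
Keanu ∩ Vanya ∩ Vera: 09:15-14:15, 16:30-17:30.
Keanu ∩ Vanya ∩ Vera ∩ Ben: 09:15-12:00, 16:30-17:30.
Keanu ∩ Vanya ∩ Vera ∩ Ben ∩ Callum: 09:15-11:45, 17:15-17:30.
Those are the intersection windows.
The longest is 09:15-11:45 at 150 minutes.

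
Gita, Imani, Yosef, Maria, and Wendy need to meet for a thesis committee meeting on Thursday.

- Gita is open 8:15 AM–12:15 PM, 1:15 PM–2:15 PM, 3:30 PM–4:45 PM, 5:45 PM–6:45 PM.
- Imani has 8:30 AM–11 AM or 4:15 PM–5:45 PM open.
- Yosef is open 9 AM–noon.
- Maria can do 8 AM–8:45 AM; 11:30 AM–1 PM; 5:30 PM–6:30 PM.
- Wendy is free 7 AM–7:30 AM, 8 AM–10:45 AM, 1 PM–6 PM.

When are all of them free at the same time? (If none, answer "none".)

none

Gita ∩ Imani: 08:30-11:00, 16:15-16:45.
Gita ∩ Imani ∩ Yosef: 09:00-11:00.
Gita ∩ Imani ∩ Yosef ∩ Maria: ∅.
Gita ∩ Imani ∩ Yosef ∩ Maria ∩ Wendy: ∅.
There is no time when everyone is free.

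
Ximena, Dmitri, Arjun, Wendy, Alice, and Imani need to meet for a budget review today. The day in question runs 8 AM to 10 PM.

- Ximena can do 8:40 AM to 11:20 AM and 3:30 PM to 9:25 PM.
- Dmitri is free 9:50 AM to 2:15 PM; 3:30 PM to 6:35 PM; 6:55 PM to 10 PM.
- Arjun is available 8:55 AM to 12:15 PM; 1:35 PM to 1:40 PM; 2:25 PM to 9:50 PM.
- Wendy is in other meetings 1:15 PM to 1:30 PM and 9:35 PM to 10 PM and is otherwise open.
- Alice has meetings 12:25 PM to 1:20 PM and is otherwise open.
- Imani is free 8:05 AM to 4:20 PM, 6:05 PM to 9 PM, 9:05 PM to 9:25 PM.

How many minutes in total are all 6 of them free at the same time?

315

Ximena free: 08:40-11:20, 15:30-21:25.
Dmitri free: 09:50-14:15, 15:30-18:35, 18:55-22:00.
Arjun free: 08:55-12:15, 13:35-13:40, 14:25-21:50.
Wendy free: 08:00-13:15, 13:30-21:35 (invert busy blocks within the working day).
Alice free: 08:00-12:25, 13:20-22:00 (invert busy blocks within the working day).
Imani free: 08:05-16:20, 18:05-21:00, 21:05-21:25.
Ximena ∩ Dmitri: 09:50-11:20, 15:30-18:35, 18:55-21:25.
Ximena ∩ Dmitri ∩ Arjun: 09:50-11:20, 15:30-18:35, 18:55-21:25.
Ximena ∩ Dmitri ∩ Arjun ∩ Wendy: 09:50-11:20, 15:30-18:35, 18:55-21:25.
Ximena ∩ Dmitri ∩ Arjun ∩ Wendy ∩ Alice: 09:50-11:20, 15:30-18:35, 18:55-21:25.
Ximena ∩ Dmitri ∩ Arjun ∩ Wendy ∩ Alice ∩ Imani: 09:50-11:20, 15:30-16:20, 18:05-18:35, 18:55-21:00, 21:05-21:25.
Those are the intersection windows.
Summing the common windows: 90 + 50 + 30 + 125 + 20 = 315 minutes.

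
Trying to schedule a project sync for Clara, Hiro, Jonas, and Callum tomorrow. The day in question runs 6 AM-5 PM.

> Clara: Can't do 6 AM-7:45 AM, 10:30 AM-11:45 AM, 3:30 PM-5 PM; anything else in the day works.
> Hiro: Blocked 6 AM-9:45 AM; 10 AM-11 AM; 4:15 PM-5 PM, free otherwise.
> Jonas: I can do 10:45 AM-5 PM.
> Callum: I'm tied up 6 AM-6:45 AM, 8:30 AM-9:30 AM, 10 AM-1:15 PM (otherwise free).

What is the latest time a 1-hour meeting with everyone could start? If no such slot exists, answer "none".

Clara free: 07:45-10:30, 11:45-15:30 (invert busy blocks within the working day).
Hiro free: 09:45-10:00, 11:00-16:15 (invert busy blocks within the working day).
Jonas free: 10:45-17:00.
Callum free: 06:45-08:30, 09:30-10:00, 13:15-17:00 (invert busy blocks within the working day).
Clara ∩ Hiro: 09:45-10:00, 11:45-15:30.
Clara ∩ Hiro ∩ Jonas: 11:45-15:30.
Clara ∩ Hiro ∩ Jonas ∩ Callum: 13:15-15:30.
The last common window of at least 60 minutes is 13:15-15:30; a 60-minute meeting can start as late as 14:30 and still end by 15:30.

14:30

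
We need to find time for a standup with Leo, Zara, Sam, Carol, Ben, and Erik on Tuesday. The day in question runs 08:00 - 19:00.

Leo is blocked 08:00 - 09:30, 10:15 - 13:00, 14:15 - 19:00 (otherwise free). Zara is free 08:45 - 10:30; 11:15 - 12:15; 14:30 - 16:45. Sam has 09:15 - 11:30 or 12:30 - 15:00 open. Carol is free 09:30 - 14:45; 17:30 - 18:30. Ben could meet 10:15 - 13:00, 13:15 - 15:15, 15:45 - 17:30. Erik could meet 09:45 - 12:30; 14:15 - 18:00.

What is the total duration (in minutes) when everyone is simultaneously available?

Leo free: 09:30-10:15, 13:00-14:15 (invert busy blocks within the working day).
Zara free: 08:45-10:30, 11:15-12:15, 14:30-16:45.
Sam free: 09:15-11:30, 12:30-15:00.
Carol free: 09:30-14:45, 17:30-18:30.
Ben free: 10:15-13:00, 13:15-15:15, 15:45-17:30.
Erik free: 09:45-12:30, 14:15-18:00.
Leo ∩ Zara: 09:30-10:15.
Leo ∩ Zara ∩ Sam: 09:30-10:15.
Leo ∩ Zara ∩ Sam ∩ Carol: 09:30-10:15.
Leo ∩ Zara ∩ Sam ∩ Carol ∩ Ben: ∅.
Leo ∩ Zara ∩ Sam ∩ Carol ∩ Ben ∩ Erik: ∅.
There is no time when everyone is free.
There is no common window, so the total is 0 minutes.

0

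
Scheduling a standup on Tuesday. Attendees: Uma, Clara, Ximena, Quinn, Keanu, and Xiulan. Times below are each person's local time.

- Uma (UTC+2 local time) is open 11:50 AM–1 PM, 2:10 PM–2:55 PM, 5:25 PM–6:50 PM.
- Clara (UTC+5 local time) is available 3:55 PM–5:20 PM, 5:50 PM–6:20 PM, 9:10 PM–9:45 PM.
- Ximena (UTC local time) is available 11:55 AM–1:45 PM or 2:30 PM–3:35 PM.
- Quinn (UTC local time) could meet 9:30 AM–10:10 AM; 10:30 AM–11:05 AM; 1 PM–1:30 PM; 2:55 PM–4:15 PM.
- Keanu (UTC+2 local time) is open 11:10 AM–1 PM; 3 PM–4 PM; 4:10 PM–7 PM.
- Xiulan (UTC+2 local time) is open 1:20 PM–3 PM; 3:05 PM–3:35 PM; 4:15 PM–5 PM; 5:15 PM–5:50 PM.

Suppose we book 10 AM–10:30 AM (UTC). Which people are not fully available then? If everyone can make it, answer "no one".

Uma in UTC: 09:50-11:00, 12:10-12:55, 15:25-16:50 (subtract 2h to convert from UTC+2).
Clara in UTC: 10:55-12:20, 12:50-13:20, 16:10-16:45 (subtract 5h to convert from UTC+5).
Ximena in UTC: 11:55-13:45, 14:30-15:35.
Quinn in UTC: 09:30-10:10, 10:30-11:05, 13:00-13:30, 14:55-16:15.
Keanu in UTC: 09:10-11:00, 13:00-14:00, 14:10-17:00 (subtract 2h to convert from UTC+2).
Xiulan in UTC: 11:20-13:00, 13:05-13:35, 14:15-15:00, 15:15-15:50 (subtract 2h to convert from UTC+2).
Uma: free for 10:00-10:30. Clara: not fully free for 10:00-10:30. Ximena: not fully free for 10:00-10:30. Quinn: not fully free for 10:00-10:30. Keanu: free for 10:00-10:30. Xiulan: not fully free for 10:00-10:30.

Clara, Quinn, Ximena, Xiulan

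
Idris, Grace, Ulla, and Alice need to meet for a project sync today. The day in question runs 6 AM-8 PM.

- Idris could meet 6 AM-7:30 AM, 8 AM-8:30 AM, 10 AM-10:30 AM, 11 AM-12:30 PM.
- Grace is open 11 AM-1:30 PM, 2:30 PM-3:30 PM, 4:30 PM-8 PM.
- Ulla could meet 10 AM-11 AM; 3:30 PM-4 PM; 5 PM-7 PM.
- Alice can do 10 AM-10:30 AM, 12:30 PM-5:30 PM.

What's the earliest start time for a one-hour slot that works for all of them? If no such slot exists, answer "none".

Idris ∩ Grace: 11:00-12:30.
Idris ∩ Grace ∩ Ulla: ∅.
Idris ∩ Grace ∩ Ulla ∩ Alice: ∅.
There is no time when everyone is free.
No common window is at least 60 minutes long.

none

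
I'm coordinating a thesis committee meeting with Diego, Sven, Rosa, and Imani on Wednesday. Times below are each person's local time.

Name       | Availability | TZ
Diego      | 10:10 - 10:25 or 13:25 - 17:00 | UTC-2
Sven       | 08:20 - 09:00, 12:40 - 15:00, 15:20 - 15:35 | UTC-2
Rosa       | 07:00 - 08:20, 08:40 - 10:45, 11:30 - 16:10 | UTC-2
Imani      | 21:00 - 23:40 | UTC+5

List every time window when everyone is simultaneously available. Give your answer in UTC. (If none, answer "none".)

Diego in UTC: 12:10-12:25, 15:25-19:00 (add 2h to convert from UTC-2).
Sven in UTC: 10:20-11:00, 14:40-17:00, 17:20-17:35 (add 2h to convert from UTC-2).
Rosa in UTC: 09:00-10:20, 10:40-12:45, 13:30-18:10 (add 2h to convert from UTC-2).
Imani in UTC: 16:00-18:40 (subtract 5h to convert from UTC+5).
Diego ∩ Sven: 15:25-17:00, 17:20-17:35.
Diego ∩ Sven ∩ Rosa: 15:25-17:00, 17:20-17:35.
Diego ∩ Sven ∩ Rosa ∩ Imani: 16:00-17:00, 17:20-17:35.

16:00-17:00, 17:20-17:35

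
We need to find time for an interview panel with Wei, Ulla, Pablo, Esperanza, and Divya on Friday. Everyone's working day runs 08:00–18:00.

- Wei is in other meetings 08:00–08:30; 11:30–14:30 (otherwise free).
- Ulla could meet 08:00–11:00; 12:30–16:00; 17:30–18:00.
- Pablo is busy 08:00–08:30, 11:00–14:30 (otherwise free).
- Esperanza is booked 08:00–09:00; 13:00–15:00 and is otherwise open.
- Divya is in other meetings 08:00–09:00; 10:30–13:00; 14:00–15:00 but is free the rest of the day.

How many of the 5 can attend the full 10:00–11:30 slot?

Wei free: 08:30-11:30, 14:30-18:00 (invert busy blocks within the working day).
Ulla free: 08:00-11:00, 12:30-16:00, 17:30-18:00.
Pablo free: 08:30-11:00, 14:30-18:00 (invert busy blocks within the working day).
Esperanza free: 09:00-13:00, 15:00-18:00 (invert busy blocks within the working day).
Divya free: 09:00-10:30, 13:00-14:00, 15:00-18:00 (invert busy blocks within the working day).
Wei and Esperanza can make the full 10:00-11:30 slot — that's 2.

2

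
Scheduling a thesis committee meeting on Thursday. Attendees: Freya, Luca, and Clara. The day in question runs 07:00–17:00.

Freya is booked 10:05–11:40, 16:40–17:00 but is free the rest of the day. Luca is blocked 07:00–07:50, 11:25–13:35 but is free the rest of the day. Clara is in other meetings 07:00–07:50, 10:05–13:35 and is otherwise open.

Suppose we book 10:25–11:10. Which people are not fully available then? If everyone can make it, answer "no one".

Freya free: 07:00-10:05, 11:40-16:40 (invert busy blocks within the working day).
Luca free: 07:50-11:25, 13:35-17:00 (invert busy blocks within the working day).
Clara free: 07:50-10:05, 13:35-17:00 (invert busy blocks within the working day).
Freya: not fully free for 10:25-11:10. Luca: free for 10:25-11:10. Clara: not fully free for 10:25-11:10.

Clara, Freya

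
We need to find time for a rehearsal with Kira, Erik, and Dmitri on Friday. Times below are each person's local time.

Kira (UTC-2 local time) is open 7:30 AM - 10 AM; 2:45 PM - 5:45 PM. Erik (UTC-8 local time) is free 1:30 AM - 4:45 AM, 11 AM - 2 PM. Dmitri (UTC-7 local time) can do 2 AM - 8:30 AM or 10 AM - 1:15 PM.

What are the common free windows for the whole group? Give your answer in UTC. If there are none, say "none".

09:30-12:00, 19:00-19:45

Kira in UTC: 09:30-12:00, 16:45-19:45 (add 2h to convert from UTC-2).
Erik in UTC: 09:30-12:45, 19:00-22:00 (add 8h to convert from UTC-8).
Dmitri in UTC: 09:00-15:30, 17:00-20:15 (add 7h to convert from UTC-7).
Kira ∩ Erik: 09:30-12:00, 19:00-19:45.
Kira ∩ Erik ∩ Dmitri: 09:30-12:00, 19:00-19:45.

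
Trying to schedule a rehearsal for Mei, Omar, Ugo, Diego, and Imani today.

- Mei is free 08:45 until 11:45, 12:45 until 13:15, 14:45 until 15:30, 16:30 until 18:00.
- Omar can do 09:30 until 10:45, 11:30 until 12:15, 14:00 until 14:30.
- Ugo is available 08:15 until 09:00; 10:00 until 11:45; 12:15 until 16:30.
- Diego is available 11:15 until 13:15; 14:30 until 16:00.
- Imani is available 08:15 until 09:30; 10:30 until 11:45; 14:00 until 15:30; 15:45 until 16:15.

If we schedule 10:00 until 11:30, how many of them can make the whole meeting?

Mei and Ugo can make the full 10:00-11:30 slot — that's 2.

2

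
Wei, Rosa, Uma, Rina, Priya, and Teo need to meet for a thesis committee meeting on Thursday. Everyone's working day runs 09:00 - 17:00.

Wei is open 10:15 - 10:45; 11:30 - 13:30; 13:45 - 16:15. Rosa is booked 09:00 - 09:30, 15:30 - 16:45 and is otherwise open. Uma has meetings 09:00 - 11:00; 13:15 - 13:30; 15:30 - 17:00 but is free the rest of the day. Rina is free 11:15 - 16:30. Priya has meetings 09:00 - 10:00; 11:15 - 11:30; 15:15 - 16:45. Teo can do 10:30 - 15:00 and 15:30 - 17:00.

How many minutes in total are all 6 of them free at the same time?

Wei free: 10:15-10:45, 11:30-13:30, 13:45-16:15.
Rosa free: 09:30-15:30, 16:45-17:00 (invert busy blocks within the working day).
Uma free: 11:00-13:15, 13:30-15:30 (invert busy blocks within the working day).
Rina free: 11:15-16:30.
Priya free: 10:00-11:15, 11:30-15:15, 16:45-17:00 (invert busy blocks within the working day).
Teo free: 10:30-15:00, 15:30-17:00.
Wei ∩ Rosa: 10:15-10:45, 11:30-13:30, 13:45-15:30.
Wei ∩ Rosa ∩ Uma: 11:30-13:15, 13:45-15:30.
Wei ∩ Rosa ∩ Uma ∩ Rina: 11:30-13:15, 13:45-15:30.
Wei ∩ Rosa ∩ Uma ∩ Rina ∩ Priya: 11:30-13:15, 13:45-15:15.
Wei ∩ Rosa ∩ Uma ∩ Rina ∩ Priya ∩ Teo: 11:30-13:15, 13:45-15:00.
So the common availability across everyone is 11:30-13:15, 13:45-15:00.
Summing the common windows: 105 + 75 = 180 minutes.

180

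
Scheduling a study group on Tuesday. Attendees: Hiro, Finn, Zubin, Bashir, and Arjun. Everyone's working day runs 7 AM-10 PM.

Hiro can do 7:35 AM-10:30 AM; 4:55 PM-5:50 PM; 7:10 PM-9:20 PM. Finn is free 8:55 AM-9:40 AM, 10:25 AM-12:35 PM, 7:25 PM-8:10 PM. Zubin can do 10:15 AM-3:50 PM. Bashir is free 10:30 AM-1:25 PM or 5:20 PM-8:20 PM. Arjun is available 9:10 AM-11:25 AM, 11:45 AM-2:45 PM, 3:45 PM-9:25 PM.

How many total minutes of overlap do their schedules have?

0

Hiro ∩ Finn: 08:55-09:40, 10:25-10:30, 19:25-20:10.
Hiro ∩ Finn ∩ Zubin: 10:25-10:30.
Hiro ∩ Finn ∩ Zubin ∩ Bashir: ∅.
Hiro ∩ Finn ∩ Zubin ∩ Bashir ∩ Arjun: ∅.
There is no time when everyone is free.
There is no common window, so the total is 0 minutes.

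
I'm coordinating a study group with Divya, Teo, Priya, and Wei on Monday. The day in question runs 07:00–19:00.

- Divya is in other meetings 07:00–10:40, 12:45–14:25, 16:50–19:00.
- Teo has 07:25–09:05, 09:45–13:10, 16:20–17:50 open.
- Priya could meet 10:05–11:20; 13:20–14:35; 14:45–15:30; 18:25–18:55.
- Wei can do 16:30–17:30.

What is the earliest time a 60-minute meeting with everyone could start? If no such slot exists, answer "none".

Divya free: 10:40-12:45, 14:25-16:50 (invert busy blocks within the working day).
Teo free: 07:25-09:05, 09:45-13:10, 16:20-17:50.
Priya free: 10:05-11:20, 13:20-14:35, 14:45-15:30, 18:25-18:55.
Wei free: 16:30-17:30.
Divya ∩ Teo: 10:40-12:45, 16:20-16:50.
Divya ∩ Teo ∩ Priya: 10:40-11:20.
Divya ∩ Teo ∩ Priya ∩ Wei: ∅.
There is no time when everyone is free.
No common window is at least 60 minutes long.

none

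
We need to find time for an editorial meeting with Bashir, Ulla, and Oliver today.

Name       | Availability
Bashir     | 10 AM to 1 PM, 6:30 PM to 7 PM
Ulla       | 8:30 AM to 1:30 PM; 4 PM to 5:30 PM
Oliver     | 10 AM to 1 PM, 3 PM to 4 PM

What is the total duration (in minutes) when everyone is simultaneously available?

Bashir ∩ Ulla: 10:00-13:00.
Bashir ∩ Ulla ∩ Oliver: 10:00-13:00.
That's a single block of 180 minutes.

180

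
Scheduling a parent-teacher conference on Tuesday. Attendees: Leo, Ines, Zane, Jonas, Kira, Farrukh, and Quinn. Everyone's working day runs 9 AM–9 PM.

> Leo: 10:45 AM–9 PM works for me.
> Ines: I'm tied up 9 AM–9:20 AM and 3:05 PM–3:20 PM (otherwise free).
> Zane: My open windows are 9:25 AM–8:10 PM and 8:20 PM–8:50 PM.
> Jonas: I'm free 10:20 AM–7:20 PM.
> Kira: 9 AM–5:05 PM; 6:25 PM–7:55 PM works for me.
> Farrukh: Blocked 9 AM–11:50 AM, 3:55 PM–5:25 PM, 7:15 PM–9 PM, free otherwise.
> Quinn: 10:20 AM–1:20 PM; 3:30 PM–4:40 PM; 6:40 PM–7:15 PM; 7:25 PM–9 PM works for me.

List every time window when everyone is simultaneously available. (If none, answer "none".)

Leo free: 10:45-21:00.
Ines free: 09:20-15:05, 15:20-21:00 (invert busy blocks within the working day).
Zane free: 09:25-20:10, 20:20-20:50.
Jonas free: 10:20-19:20.
Kira free: 09:00-17:05, 18:25-19:55.
Farrukh free: 11:50-15:55, 17:25-19:15 (invert busy blocks within the working day).
Quinn free: 10:20-13:20, 15:30-16:40, 18:40-19:15, 19:25-21:00.
Leo ∩ Ines: 10:45-15:05, 15:20-21:00.
Leo ∩ Ines ∩ Zane: 10:45-15:05, 15:20-20:10, 20:20-20:50.
Leo ∩ Ines ∩ Zane ∩ Jonas: 10:45-15:05, 15:20-19:20.
Leo ∩ Ines ∩ Zane ∩ Jonas ∩ Kira: 10:45-15:05, 15:20-17:05, 18:25-19:20.
Leo ∩ Ines ∩ Zane ∩ Jonas ∩ Kira ∩ Farrukh: 11:50-15:05, 15:20-15:55, 18:25-19:15.
Leo ∩ Ines ∩ Zane ∩ Jonas ∩ Kira ∩ Farrukh ∩ Quinn: 11:50-13:20, 15:30-15:55, 18:40-19:15.
So the common availability across everyone is 11:50-13:20, 15:30-15:55, 18:40-19:15.

11:50-13:20, 15:30-15:55, 18:40-19:15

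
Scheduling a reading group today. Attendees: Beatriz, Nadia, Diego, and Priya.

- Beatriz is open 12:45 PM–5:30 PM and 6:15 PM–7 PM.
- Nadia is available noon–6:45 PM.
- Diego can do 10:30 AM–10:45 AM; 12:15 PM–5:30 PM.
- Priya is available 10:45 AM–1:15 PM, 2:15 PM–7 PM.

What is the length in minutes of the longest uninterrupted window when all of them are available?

195

Beatriz ∩ Nadia: 12:45-17:30, 18:15-18:45.
Beatriz ∩ Nadia ∩ Diego: 12:45-17:30.
Beatriz ∩ Nadia ∩ Diego ∩ Priya: 12:45-13:15, 14:15-17:30.
The longest is 14:15-17:30 at 195 minutes.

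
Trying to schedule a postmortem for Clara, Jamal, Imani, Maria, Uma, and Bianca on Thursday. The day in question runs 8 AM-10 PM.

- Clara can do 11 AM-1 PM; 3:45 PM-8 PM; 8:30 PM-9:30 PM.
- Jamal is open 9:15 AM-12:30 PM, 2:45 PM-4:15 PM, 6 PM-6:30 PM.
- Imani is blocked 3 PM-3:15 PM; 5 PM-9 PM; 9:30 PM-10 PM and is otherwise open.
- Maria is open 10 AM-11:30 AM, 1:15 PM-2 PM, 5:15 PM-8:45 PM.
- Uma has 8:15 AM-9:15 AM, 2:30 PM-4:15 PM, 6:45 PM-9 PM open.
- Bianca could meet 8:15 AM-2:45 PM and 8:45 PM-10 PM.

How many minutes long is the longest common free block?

0

Clara free: 11:00-13:00, 15:45-20:00, 20:30-21:30.
Jamal free: 09:15-12:30, 14:45-16:15, 18:00-18:30.
Imani free: 08:00-15:00, 15:15-17:00, 21:00-21:30 (invert busy blocks within the working day).
Maria free: 10:00-11:30, 13:15-14:00, 17:15-20:45.
Uma free: 08:15-09:15, 14:30-16:15, 18:45-21:00.
Bianca free: 08:15-14:45, 20:45-22:00.
Clara ∩ Jamal: 11:00-12:30, 15:45-16:15, 18:00-18:30.
Clara ∩ Jamal ∩ Imani: 11:00-12:30, 15:45-16:15.
Clara ∩ Jamal ∩ Imani ∩ Maria: 11:00-11:30.
Clara ∩ Jamal ∩ Imani ∩ Maria ∩ Uma: ∅.
Clara ∩ Jamal ∩ Imani ∩ Maria ∩ Uma ∩ Bianca: ∅.
There is no time when everyone is free.
No common window exists, so the longest block is 0 minutes.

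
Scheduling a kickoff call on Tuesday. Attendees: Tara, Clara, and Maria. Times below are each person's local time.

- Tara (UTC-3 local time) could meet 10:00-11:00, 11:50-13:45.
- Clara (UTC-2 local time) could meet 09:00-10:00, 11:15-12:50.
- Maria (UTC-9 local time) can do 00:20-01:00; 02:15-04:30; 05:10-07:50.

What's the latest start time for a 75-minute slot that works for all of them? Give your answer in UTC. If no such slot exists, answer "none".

Tara in UTC: 13:00-14:00, 14:50-16:45 (add 3h to convert from UTC-3).
Clara in UTC: 11:00-12:00, 13:15-14:50 (add 2h to convert from UTC-2).
Maria in UTC: 09:20-10:00, 11:15-13:30, 14:10-16:50 (add 9h to convert from UTC-9).
Tara ∩ Clara: 13:15-14:00.
Tara ∩ Clara ∩ Maria: 13:15-13:30.
No common window is at least 75 minutes long.

none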